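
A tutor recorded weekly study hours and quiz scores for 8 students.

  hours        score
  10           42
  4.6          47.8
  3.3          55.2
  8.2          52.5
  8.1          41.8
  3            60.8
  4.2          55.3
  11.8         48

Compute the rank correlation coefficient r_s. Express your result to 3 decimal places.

Rank hours: 7, 4, 2, 6, 5, 1, 3, 8
Rank score: 2, 3, 6, 5, 1, 8, 7, 4
d = rank(hours) − rank(score): 5, 1, -4, 1, 4, -7, -4, 4; Σd² = 140
ρ = 1 − 6Σd² / [n(n²−1)] = 1 − 6×140 / (8×63) = 1 − 840/504 ≈ -0.667

-0.667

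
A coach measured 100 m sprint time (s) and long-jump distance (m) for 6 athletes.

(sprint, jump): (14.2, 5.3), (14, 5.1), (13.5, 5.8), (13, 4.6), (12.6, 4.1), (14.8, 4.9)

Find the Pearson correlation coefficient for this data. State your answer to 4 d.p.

0.4957

n = 6, Σx = 82.1, Σy = 29.8, Σx² = 1126.69, Σy² = 149.72, Σxy = 408.94
nΣxy − ΣxΣy = 2453.64 − 2446.58 = 7.06
nΣx² − (Σx)² = 6760.14 − 6740.41 = 19.73; nΣy² − (Σy)² = 898.32 − 888.04 = 10.28
r = 7.06 / √(19.73 × 10.28) = 7.06 / 14.2416 ≈ 0.4957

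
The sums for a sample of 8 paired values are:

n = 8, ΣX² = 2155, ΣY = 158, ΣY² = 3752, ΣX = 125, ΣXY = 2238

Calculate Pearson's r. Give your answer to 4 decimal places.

r = (nΣXY − ΣXΣY) / √[(nΣX² − (ΣX)²)(nΣY² − (ΣY)²)]
Numerator: 8×2238 − 125×158 = -1846
Denominator: √[(17240 − 15625)(30016 − 24964)] = √[1615 × 5052] = 2856.3928
r = -1846 / 2856.3928 ≈ -0.6463

-0.6463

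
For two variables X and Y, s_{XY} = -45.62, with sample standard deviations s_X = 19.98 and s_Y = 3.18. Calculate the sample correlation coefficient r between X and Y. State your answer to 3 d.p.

-0.718

r = Cov(X,Y) / (s_X · s_Y) = -45.62 / (19.98 × 3.18)
  = -45.62 / 63.5364 ≈ -0.718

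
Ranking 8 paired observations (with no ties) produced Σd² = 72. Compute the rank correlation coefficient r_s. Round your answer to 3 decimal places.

ρ = 1 − 6Σd² / [n(n²−1)] = 1 − 6×72 / (8×63)
  = 1 − 432/504 = 1 − 0.8571 ≈ 0.143

0.143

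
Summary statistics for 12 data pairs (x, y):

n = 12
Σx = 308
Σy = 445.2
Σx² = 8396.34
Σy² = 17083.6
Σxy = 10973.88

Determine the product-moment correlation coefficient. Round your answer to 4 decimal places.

r = (nΣxy − ΣxΣy) / √[(nΣx² − (Σx)²)(nΣy² − (Σy)²)]
Numerator: 12×10973.88 − 308×445.2 = -5435.04
Denominator: √[(100756.08 − 94864)(205003.2 − 198203.04)] = √[5892.08 × 6800.16] = 6329.8568
r = -5435.04 / 6329.8568 ≈ -0.8586

-0.8586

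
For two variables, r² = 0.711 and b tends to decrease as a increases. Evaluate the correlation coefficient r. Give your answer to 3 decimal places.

|r| = √0.711 = 0.843
The association is negative, so r = −0.843.

-0.843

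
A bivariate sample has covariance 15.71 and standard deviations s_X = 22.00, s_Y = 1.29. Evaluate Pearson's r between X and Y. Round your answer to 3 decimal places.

r = Cov(X,Y) / (s_X · s_Y) = 15.71 / (22.00 × 1.29)
  = 15.71 / 28.3800 ≈ 0.554

0.554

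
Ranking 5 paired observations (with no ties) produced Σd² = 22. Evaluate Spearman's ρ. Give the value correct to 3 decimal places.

-0.100

ρ = 1 − 6Σd² / [n(n²−1)] = 1 − 6×22 / (5×24)
  = 1 − 132/120 = 1 − 1.1000 ≈ -0.100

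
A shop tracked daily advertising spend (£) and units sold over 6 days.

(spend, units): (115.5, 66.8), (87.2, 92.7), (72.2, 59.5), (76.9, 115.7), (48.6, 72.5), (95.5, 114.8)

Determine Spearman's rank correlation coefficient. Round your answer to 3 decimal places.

Rank spend: 6, 4, 2, 3, 1, 5
Rank units: 2, 4, 1, 6, 3, 5
d = rank(spend) − rank(units): 4, 0, 1, -3, -2, 0; Σd² = 30
ρ = 1 − 6Σd² / [n(n²−1)] = 1 − 6×30 / (6×35) = 1 − 180/210 ≈ 0.143

0.143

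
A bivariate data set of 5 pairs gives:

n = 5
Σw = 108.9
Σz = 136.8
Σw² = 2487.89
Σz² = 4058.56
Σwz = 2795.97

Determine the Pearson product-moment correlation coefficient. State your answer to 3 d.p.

r = (nΣwz − ΣwΣz) / √[(nΣw² − (Σw)²)(nΣz² − (Σz)²)]
Numerator: 5×2795.97 − 108.9×136.8 = -917.67
Denominator: √[(12439.45 − 11859.21)(20292.8 − 18714.24)] = √[580.24 × 1578.56] = 957.0495
r = -917.67 / 957.0495 ≈ -0.959

-0.959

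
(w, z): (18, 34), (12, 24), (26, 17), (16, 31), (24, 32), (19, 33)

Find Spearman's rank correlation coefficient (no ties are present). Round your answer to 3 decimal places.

Rank w: 3, 1, 6, 2, 5, 4
Rank z: 6, 2, 1, 3, 4, 5
d = rank(w) − rank(z): -3, -1, 5, -1, 1, -1; Σd² = 38
ρ = 1 − 6Σd² / [n(n²−1)] = 1 − 6×38 / (6×35) = 1 − 228/210 ≈ -0.086

-0.086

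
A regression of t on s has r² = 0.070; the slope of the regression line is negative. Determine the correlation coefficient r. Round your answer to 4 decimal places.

|r| = √0.070 = 0.2646
The association is negative, so r = −0.2646.

-0.2646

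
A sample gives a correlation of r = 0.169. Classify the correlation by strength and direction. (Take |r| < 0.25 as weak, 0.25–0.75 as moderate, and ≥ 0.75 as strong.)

weak positive

r = 0.169 > 0 so the relationship is positive.
|r| = 0.169, which falls in the weak range.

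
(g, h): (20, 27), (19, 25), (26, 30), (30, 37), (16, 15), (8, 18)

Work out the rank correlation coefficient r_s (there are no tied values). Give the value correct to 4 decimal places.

Rank g: 4, 3, 5, 6, 2, 1
Rank h: 4, 3, 5, 6, 1, 2
d = rank(g) − rank(h): 0, 0, 0, 0, 1, -1; Σd² = 2
ρ = 1 − 6Σd² / [n(n²−1)] = 1 − 6×2 / (6×35) = 1 − 12/210 ≈ 0.9429

0.9429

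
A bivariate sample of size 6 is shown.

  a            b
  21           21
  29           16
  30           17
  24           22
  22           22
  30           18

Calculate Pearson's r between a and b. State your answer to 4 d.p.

-0.8889

n = 6, Σa = 156, Σb = 116, Σa² = 4142, Σb² = 2278, Σab = 2967
nΣab − ΣaΣb = 17802 − 18096 = -294
nΣa² − (Σa)² = 24852 − 24336 = 516; nΣb² − (Σb)² = 13668 − 13456 = 212
r = -294 / √(516 × 212) = -294 / 330.7446 ≈ -0.8889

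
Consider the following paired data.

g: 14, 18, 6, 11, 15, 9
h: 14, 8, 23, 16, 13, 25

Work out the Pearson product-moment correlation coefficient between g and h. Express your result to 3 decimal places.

-0.935

n = 6, Σg = 73, Σh = 99, Σg² = 983, Σh² = 1839, Σgh = 1074
nΣgh − ΣgΣh = 6444 − 7227 = -783
nΣg² − (Σg)² = 5898 − 5329 = 569; nΣh² − (Σh)² = 11034 − 9801 = 1233
r = -783 / √(569 × 1233) = -783 / 837.6019 ≈ -0.935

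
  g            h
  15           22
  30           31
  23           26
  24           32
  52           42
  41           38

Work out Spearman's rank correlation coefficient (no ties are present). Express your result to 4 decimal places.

Rank g: 1, 4, 2, 3, 6, 5
Rank h: 1, 3, 2, 4, 6, 5
d = rank(g) − rank(h): 0, 1, 0, -1, 0, 0; Σd² = 2
ρ = 1 − 6Σd² / [n(n²−1)] = 1 − 6×2 / (6×35) = 1 − 12/210 ≈ 0.9429

0.9429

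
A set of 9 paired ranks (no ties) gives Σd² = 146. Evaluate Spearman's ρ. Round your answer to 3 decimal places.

ρ = 1 − 6Σd² / [n(n²−1)] = 1 − 6×146 / (9×80)
  = 1 − 876/720 = 1 − 1.2167 ≈ -0.217

-0.217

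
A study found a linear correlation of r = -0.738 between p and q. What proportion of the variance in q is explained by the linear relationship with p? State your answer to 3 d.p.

0.545

r² = (-0.738)² = 0.545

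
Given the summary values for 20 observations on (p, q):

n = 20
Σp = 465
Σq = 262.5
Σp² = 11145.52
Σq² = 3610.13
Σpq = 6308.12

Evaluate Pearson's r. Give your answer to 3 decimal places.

0.873

r = (nΣpq − ΣpΣq) / √[(nΣp² − (Σp)²)(nΣq² − (Σq)²)]
Numerator: 20×6308.12 − 465×262.5 = 4099.9
Denominator: √[(222910.4 − 216225)(72202.6 − 68906.25)] = √[6685.4 × 3296.35] = 4694.4029
r = 4099.9 / 4694.4029 ≈ 0.873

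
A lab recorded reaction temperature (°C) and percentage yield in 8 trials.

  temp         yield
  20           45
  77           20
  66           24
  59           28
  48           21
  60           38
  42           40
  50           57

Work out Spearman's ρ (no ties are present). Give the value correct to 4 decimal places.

-0.6190

Rank temp: 1, 8, 7, 5, 3, 6, 2, 4
Rank yield: 7, 1, 3, 4, 2, 5, 6, 8
d = rank(temp) − rank(yield): -6, 7, 4, 1, 1, 1, -4, -4; Σd² = 136
ρ = 1 − 6Σd² / [n(n²−1)] = 1 − 6×136 / (8×63) = 1 − 816/504 ≈ -0.6190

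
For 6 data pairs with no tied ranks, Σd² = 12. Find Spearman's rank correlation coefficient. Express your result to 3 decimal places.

0.657

ρ = 1 − 6Σd² / [n(n²−1)] = 1 − 6×12 / (6×35)
  = 1 − 72/210 = 1 − 0.3429 ≈ 0.657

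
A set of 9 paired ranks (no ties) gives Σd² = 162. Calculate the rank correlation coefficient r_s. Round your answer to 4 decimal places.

ρ = 1 − 6Σd² / [n(n²−1)] = 1 − 6×162 / (9×80)
  = 1 − 972/720 = 1 − 1.35000 ≈ -0.3500

-0.3500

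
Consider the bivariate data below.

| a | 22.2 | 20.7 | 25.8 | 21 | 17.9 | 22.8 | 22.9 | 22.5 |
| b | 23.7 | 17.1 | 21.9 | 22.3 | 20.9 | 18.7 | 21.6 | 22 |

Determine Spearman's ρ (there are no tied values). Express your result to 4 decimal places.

0.1429

Rank a: 4, 2, 8, 3, 1, 6, 7, 5
Rank b: 8, 1, 5, 7, 3, 2, 4, 6
d = rank(a) − rank(b): -4, 1, 3, -4, -2, 4, 3, -1; Σd² = 72
ρ = 1 − 6Σd² / [n(n²−1)] = 1 − 6×72 / (8×63) = 1 − 432/504 ≈ 0.1429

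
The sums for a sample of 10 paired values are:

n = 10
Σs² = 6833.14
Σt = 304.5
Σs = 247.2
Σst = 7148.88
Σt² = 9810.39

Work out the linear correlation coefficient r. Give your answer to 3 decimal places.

r = (nΣst − ΣsΣt) / √[(nΣs² − (Σs)²)(nΣt² − (Σt)²)]
Numerator: 10×7148.88 − 247.2×304.5 = -3783.6
Denominator: √[(68331.4 − 61107.84)(98103.9 − 92720.25)] = √[7223.56 × 5383.65] = 6236.1141
r = -3783.6 / 6236.1141 ≈ -0.607

-0.607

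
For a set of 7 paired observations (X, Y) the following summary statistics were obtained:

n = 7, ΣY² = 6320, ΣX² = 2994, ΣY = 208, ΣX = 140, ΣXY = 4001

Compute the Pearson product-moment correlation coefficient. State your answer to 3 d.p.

-0.967

r = (nΣXY − ΣXΣY) / √[(nΣX² − (ΣX)²)(nΣY² − (ΣY)²)]
Numerator: 7×4001 − 140×208 = -1113
Denominator: √[(20958 − 19600)(44240 − 43264)] = √[1358 × 976] = 1151.2637
r = -1113 / 1151.2637 ≈ -0.967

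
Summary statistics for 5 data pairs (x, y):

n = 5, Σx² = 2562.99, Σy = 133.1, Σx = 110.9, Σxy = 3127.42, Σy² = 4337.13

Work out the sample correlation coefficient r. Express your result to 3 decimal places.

0.612

r = (nΣxy − ΣxΣy) / √[(nΣx² − (Σx)²)(nΣy² − (Σy)²)]
Numerator: 5×3127.42 − 110.9×133.1 = 876.31
Denominator: √[(12814.95 − 12298.81)(21685.65 − 17715.61)] = √[516.14 × 3970.04] = 1431.4665
r = 876.31 / 1431.4665 ≈ 0.612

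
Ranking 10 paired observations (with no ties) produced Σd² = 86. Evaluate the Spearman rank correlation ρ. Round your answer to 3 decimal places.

ρ = 1 − 6Σd² / [n(n²−1)] = 1 − 6×86 / (10×99)
  = 1 − 516/990 = 1 − 0.5212 ≈ 0.479

0.479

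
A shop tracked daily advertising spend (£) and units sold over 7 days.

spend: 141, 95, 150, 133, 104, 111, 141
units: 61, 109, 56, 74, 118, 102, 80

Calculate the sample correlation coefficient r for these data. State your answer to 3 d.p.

-0.944

n = 7, Σx = 875, Σy = 600, Σx² = 112113, Σy² = 54942, Σxy = 72072
nΣxy − ΣxΣy = 504504 − 525000 = -20496
nΣx² − (Σx)² = 784791 − 765625 = 19166; nΣy² − (Σy)² = 384594 − 360000 = 24594
r = -20496 / √(19166 × 24594) = -20496 / 21711.0249 ≈ -0.944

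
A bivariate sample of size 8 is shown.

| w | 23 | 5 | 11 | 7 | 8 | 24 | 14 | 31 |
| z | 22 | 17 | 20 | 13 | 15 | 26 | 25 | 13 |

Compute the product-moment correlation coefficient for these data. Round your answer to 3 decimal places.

0.226

n = 8, Σw = 123, Σz = 151, Σw² = 2521, Σz² = 3037, Σwz = 2399
nΣwz − ΣwΣz = 19192 − 18573 = 619
nΣw² − (Σw)² = 20168 − 15129 = 5039; nΣz² − (Σz)² = 24296 − 22801 = 1495
r = 619 / √(5039 × 1495) = 619 / 2744.6867 ≈ 0.226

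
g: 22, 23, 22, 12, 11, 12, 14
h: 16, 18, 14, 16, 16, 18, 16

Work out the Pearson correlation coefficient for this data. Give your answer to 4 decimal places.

-0.1576

n = 7, Σg = 116, Σh = 114, Σg² = 2102, Σh² = 1868, Σgh = 1882
nΣgh − ΣgΣh = 13174 − 13224 = -50
nΣg² − (Σg)² = 14714 − 13456 = 1258; nΣh² − (Σh)² = 13076 − 12996 = 80
r = -50 / √(1258 × 80) = -50 / 317.2381 ≈ -0.1576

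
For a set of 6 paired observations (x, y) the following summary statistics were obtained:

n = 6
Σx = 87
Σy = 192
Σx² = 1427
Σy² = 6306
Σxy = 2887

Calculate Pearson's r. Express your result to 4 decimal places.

0.6290

r = (nΣxy − ΣxΣy) / √[(nΣx² − (Σx)²)(nΣy² − (Σy)²)]
Numerator: 6×2887 − 87×192 = 618
Denominator: √[(8562 − 7569)(37836 − 36864)] = √[993 × 972] = 982.4439
r = 618 / 982.4439 ≈ 0.6290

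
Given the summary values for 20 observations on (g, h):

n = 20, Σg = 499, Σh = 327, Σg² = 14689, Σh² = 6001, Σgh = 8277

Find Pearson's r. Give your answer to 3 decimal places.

0.098

r = (nΣgh − ΣgΣh) / √[(nΣg² − (Σg)²)(nΣh² − (Σh)²)]
Numerator: 20×8277 − 499×327 = 2367
Denominator: √[(293780 − 249001)(120020 − 106929)] = √[44779 × 13091] = 24211.6065
r = 2367 / 24211.6065 ≈ 0.098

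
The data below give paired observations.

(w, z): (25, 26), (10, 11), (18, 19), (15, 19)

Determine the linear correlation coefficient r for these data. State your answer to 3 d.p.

n = 4, Σw = 68, Σz = 75, Σw² = 1274, Σz² = 1519, Σwz = 1387
nΣwz − ΣwΣz = 5548 − 5100 = 448
nΣw² − (Σw)² = 5096 − 4624 = 472; nΣz² − (Σz)² = 6076 − 5625 = 451
r = 448 / √(472 × 451) = 448 / 461.3805 ≈ 0.971

0.971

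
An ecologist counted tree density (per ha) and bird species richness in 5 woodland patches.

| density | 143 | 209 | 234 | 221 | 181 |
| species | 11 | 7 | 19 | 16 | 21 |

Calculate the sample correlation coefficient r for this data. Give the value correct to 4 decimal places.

0.2352

n = 5, Σx = 988, Σy = 74, Σx² = 200488, Σy² = 1228, Σxy = 14819
nΣxy − ΣxΣy = 74095 − 73112 = 983
nΣx² − (Σx)² = 1002440 − 976144 = 26296; nΣy² − (Σy)² = 6140 − 5476 = 664
r = 983 / √(26296 × 664) = 983 / 4178.5816 ≈ 0.2352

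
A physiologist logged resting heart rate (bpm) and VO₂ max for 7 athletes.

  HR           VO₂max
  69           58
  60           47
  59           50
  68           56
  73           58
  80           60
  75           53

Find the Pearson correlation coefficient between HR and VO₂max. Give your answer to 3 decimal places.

0.804

n = 7, Σx = 484, Σy = 382, Σx² = 33820, Σy² = 20982, Σxy = 26589
nΣxy − ΣxΣy = 186123 − 184888 = 1235
nΣx² − (Σx)² = 236740 − 234256 = 2484; nΣy² − (Σy)² = 146874 − 145924 = 950
r = 1235 / √(2484 × 950) = 1235 / 1536.1641 ≈ 0.804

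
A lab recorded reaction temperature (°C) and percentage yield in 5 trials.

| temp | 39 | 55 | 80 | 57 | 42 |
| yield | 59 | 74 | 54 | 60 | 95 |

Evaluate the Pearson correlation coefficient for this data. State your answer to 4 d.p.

-0.5304

n = 5, Σx = 273, Σy = 342, Σx² = 15959, Σy² = 24498, Σxy = 18101
nΣxy − ΣxΣy = 90505 − 93366 = -2861
nΣx² − (Σx)² = 79795 − 74529 = 5266; nΣy² − (Σy)² = 122490 − 116964 = 5526
r = -2861 / √(5266 × 5526) = -2861 / 5394.4338 ≈ -0.5304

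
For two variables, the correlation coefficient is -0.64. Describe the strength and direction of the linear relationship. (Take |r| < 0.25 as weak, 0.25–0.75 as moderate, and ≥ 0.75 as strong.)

moderate negative

r = -0.64 < 0 so the relationship is negative.
|r| = 0.64, which falls in the moderate range.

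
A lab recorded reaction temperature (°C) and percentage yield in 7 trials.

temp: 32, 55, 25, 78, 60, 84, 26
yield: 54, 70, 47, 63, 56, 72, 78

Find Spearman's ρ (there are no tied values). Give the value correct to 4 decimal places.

Rank temp: 3, 4, 1, 6, 5, 7, 2
Rank yield: 2, 5, 1, 4, 3, 6, 7
d = rank(temp) − rank(yield): 1, -1, 0, 2, 2, 1, -5; Σd² = 36
ρ = 1 − 6Σd² / [n(n²−1)] = 1 − 6×36 / (7×48) = 1 − 216/336 ≈ 0.3571

0.3571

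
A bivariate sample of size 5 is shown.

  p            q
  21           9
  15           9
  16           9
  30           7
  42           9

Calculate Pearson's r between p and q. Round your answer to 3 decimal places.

n = 5, Σp = 124, Σq = 43, Σp² = 3586, Σq² = 373, Σpq = 1056
nΣpq − ΣpΣq = 5280 − 5332 = -52
nΣp² − (Σp)² = 17930 − 15376 = 2554; nΣq² − (Σq)² = 1865 − 1849 = 16
r = -52 / √(2554 × 16) = -52 / 202.1485 ≈ -0.257

-0.257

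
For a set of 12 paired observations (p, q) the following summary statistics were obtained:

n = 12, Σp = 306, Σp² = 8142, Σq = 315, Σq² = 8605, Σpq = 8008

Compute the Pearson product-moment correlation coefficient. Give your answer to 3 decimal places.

-0.073

r = (nΣpq − ΣpΣq) / √[(nΣp² − (Σp)²)(nΣq² − (Σq)²)]
Numerator: 12×8008 − 306×315 = -294
Denominator: √[(97704 − 93636)(103260 − 99225)] = √[4068 × 4035] = 4051.4664
r = -294 / 4051.4664 ≈ -0.073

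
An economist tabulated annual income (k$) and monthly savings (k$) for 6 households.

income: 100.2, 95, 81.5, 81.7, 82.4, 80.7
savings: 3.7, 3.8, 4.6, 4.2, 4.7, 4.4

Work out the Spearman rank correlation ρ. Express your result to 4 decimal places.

Rank income: 6, 5, 2, 3, 4, 1
Rank savings: 1, 2, 5, 3, 6, 4
d = rank(income) − rank(savings): 5, 3, -3, 0, -2, -3; Σd² = 56
ρ = 1 − 6Σd² / [n(n²−1)] = 1 − 6×56 / (6×35) = 1 − 336/210 ≈ -0.6000

-0.6000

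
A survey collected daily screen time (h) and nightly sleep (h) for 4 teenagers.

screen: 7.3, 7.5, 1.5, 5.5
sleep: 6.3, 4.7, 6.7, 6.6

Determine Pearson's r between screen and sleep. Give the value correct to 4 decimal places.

-0.6225

n = 4, Σx = 21.8, Σy = 24.3, Σx² = 142.04, Σy² = 150.23, Σxy = 127.59
nΣxy − ΣxΣy = 510.36 − 529.74 = -19.38
nΣx² − (Σx)² = 568.16 − 475.24 = 92.92; nΣy² − (Σy)² = 600.92 − 590.49 = 10.43
r = -19.38 / √(92.92 × 10.43) = -19.38 / 31.1313 ≈ -0.6225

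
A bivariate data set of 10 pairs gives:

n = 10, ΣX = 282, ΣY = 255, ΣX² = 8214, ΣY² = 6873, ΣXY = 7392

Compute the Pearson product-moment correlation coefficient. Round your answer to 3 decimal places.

0.646

r = (nΣXY − ΣXΣY) / √[(nΣX² − (ΣX)²)(nΣY² − (ΣY)²)]
Numerator: 10×7392 − 282×255 = 2010
Denominator: √[(82140 − 79524)(68730 − 65025)] = √[2616 × 3705] = 3113.2427
r = 2010 / 3113.2427 ≈ 0.646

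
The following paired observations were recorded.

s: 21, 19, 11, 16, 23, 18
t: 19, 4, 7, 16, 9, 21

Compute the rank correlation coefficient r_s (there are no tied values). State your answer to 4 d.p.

Rank s: 5, 4, 1, 2, 6, 3
Rank t: 5, 1, 2, 4, 3, 6
d = rank(s) − rank(t): 0, 3, -1, -2, 3, -3; Σd² = 32
ρ = 1 − 6Σd² / [n(n²−1)] = 1 − 6×32 / (6×35) = 1 − 192/210 ≈ 0.0857

0.0857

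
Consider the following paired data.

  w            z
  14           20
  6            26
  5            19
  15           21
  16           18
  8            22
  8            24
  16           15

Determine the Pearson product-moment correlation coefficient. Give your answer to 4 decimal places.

-0.6423

n = 8, Σw = 88, Σz = 165, Σw² = 1122, Σz² = 3487, Σwz = 1742
nΣwz − ΣwΣz = 13936 − 14520 = -584
nΣw² − (Σw)² = 8976 − 7744 = 1232; nΣz² − (Σz)² = 27896 − 27225 = 671
r = -584 / √(1232 × 671) = -584 / 909.2150 ≈ -0.6423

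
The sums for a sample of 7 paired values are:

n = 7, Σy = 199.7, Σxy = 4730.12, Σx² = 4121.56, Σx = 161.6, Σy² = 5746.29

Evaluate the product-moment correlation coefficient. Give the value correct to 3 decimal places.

0.865

r = (nΣxy − ΣxΣy) / √[(nΣx² − (Σx)²)(nΣy² − (Σy)²)]
Numerator: 7×4730.12 − 161.6×199.7 = 839.32
Denominator: √[(28850.92 − 26114.56)(40224.03 − 39880.09)] = √[2736.36 × 343.94] = 970.1256
r = 839.32 / 970.1256 ≈ 0.865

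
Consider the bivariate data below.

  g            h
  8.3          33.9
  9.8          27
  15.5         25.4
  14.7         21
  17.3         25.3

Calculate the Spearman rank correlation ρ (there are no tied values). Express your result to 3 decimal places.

Rank g: 1, 2, 4, 3, 5
Rank h: 5, 4, 3, 1, 2
d = rank(g) − rank(h): -4, -2, 1, 2, 3; Σd² = 34
ρ = 1 − 6Σd² / [n(n²−1)] = 1 − 6×34 / (5×24) = 1 − 204/120 ≈ -0.700

-0.700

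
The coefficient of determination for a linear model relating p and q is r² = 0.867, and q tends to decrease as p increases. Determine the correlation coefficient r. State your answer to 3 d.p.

-0.931

|r| = √0.867 = 0.931
The association is negative, so r = −0.931.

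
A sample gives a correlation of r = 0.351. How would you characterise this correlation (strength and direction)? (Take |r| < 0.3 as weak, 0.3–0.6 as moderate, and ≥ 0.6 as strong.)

moderate positive

r = 0.351 > 0 so the relationship is positive.
|r| = 0.351, which falls in the moderate range.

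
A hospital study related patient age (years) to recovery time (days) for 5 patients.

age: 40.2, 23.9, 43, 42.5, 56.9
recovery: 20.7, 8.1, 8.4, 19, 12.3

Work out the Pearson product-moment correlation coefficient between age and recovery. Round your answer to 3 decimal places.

n = 5, Σx = 206.5, Σy = 68.5, Σx² = 9080.11, Σy² = 1076.95, Σxy = 2894.3
nΣxy − ΣxΣy = 14471.5 − 14145.25 = 326.25
nΣx² − (Σx)² = 45400.55 − 42642.25 = 2758.3; nΣy² − (Σy)² = 5384.75 − 4692.25 = 692.5
r = 326.25 / √(2758.3 × 692.5) = 326.25 / 1382.0719 ≈ 0.236

0.236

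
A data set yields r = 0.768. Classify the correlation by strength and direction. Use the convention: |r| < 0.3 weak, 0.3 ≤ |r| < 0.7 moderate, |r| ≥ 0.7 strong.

r = 0.768 > 0 so the relationship is positive.
|r| = 0.768, which falls in the strong range.

strong positive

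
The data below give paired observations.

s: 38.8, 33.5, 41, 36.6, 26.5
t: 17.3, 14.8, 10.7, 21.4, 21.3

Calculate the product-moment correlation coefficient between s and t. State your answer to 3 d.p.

n = 5, Σs = 176.4, Σt = 85.5, Σs² = 6350.5, Σt² = 1544.47, Σst = 2953.43
nΣst − ΣsΣt = 14767.15 − 15082.2 = -315.05
nΣs² − (Σs)² = 31752.5 − 31116.96 = 635.54; nΣt² − (Σt)² = 7722.35 − 7310.25 = 412.1
r = -315.05 / √(635.54 × 412.1) = -315.05 / 511.7676 ≈ -0.616

-0.616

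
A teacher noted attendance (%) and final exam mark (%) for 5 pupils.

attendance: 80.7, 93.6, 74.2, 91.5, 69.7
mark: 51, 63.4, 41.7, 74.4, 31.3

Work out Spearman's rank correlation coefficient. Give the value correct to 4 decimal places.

0.9000

Rank attendance: 3, 5, 2, 4, 1
Rank mark: 3, 4, 2, 5, 1
d = rank(attendance) − rank(mark): 0, 1, 0, -1, 0; Σd² = 2
ρ = 1 − 6Σd² / [n(n²−1)] = 1 − 6×2 / (5×24) = 1 − 12/120 ≈ 0.9000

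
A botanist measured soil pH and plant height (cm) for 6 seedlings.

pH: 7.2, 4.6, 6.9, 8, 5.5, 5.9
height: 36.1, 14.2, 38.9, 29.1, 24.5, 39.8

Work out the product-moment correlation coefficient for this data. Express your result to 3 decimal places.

0.592

n = 6, Σx = 38.1, Σy = 182.6, Σx² = 249.67, Σy² = 6049.16, Σxy = 1196.02
nΣxy − ΣxΣy = 7176.12 − 6957.06 = 219.06
nΣx² − (Σx)² = 1498.02 − 1451.61 = 46.41; nΣy² − (Σy)² = 36294.96 − 33342.76 = 2952.2
r = 219.06 / √(46.41 × 2952.2) = 219.06 / 370.1508 ≈ 0.592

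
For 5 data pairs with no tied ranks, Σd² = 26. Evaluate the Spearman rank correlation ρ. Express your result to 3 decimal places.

ρ = 1 − 6Σd² / [n(n²−1)] = 1 − 6×26 / (5×24)
  = 1 − 156/120 = 1 − 1.3000 ≈ -0.300

-0.300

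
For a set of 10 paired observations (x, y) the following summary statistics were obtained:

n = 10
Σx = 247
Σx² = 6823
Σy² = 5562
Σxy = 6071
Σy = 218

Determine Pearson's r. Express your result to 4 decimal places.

r = (nΣxy − ΣxΣy) / √[(nΣx² − (Σx)²)(nΣy² − (Σy)²)]
Numerator: 10×6071 − 247×218 = 6864
Denominator: √[(68230 − 61009)(55620 − 47524)] = √[7221 × 8096] = 7645.9935
r = 6864 / 7645.9935 ≈ 0.8977

0.8977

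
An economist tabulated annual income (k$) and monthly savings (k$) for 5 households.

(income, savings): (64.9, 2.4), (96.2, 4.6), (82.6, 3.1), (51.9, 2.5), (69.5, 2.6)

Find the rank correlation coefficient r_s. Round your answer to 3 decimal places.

0.900

Rank income: 2, 5, 4, 1, 3
Rank savings: 1, 5, 4, 2, 3
d = rank(income) − rank(savings): 1, 0, 0, -1, 0; Σd² = 2
ρ = 1 − 6Σd² / [n(n²−1)] = 1 − 6×2 / (5×24) = 1 − 12/120 ≈ 0.900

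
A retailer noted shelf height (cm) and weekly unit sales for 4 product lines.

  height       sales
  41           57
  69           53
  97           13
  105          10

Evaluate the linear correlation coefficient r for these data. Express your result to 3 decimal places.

-0.941

n = 4, Σx = 312, Σy = 133, Σx² = 26876, Σy² = 6327, Σxy = 8305
nΣxy − ΣxΣy = 33220 − 41496 = -8276
nΣx² − (Σx)² = 107504 − 97344 = 10160; nΣy² − (Σy)² = 25308 − 17689 = 7619
r = -8276 / √(10160 × 7619) = -8276 / 8798.2407 ≈ -0.941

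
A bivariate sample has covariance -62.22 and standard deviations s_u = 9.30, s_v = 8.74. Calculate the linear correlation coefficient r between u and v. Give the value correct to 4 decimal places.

r = Cov(u,v) / (s_u · s_v) = -62.22 / (9.30 × 8.74)
  = -62.22 / 81.2820 ≈ -0.7655

-0.7655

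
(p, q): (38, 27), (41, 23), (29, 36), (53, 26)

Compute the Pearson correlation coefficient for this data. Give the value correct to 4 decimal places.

n = 4, Σp = 161, Σq = 112, Σp² = 6775, Σq² = 3230, Σpq = 4391
nΣpq − ΣpΣq = 17564 − 18032 = -468
nΣp² − (Σp)² = 27100 − 25921 = 1179; nΣq² − (Σq)² = 12920 − 12544 = 376
r = -468 / √(1179 × 376) = -468 / 665.8108 ≈ -0.7029

-0.7029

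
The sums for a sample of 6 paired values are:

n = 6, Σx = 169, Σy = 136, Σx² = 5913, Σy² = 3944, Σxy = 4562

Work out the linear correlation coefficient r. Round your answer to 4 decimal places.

r = (nΣxy − ΣxΣy) / √[(nΣx² − (Σx)²)(nΣy² − (Σy)²)]
Numerator: 6×4562 − 169×136 = 4388
Denominator: √[(35478 − 28561)(23664 − 18496)] = √[6917 × 5168] = 5978.8842
r = 4388 / 5978.8842 ≈ 0.7339

0.7339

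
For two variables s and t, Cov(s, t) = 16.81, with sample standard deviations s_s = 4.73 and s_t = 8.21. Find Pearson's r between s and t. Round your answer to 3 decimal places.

r = Cov(s,t) / (s_s · s_t) = 16.81 / (4.73 × 8.21)
  = 16.81 / 38.8333 ≈ 0.433

0.433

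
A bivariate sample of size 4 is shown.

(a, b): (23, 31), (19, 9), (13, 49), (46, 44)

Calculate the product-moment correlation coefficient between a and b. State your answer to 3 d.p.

0.242

n = 4, Σa = 101, Σb = 133, Σa² = 3175, Σb² = 5379, Σab = 3545
nΣab − ΣaΣb = 14180 − 13433 = 747
nΣa² − (Σa)² = 12700 − 10201 = 2499; nΣb² − (Σb)² = 21516 − 17689 = 3827
r = 747 / √(2499 × 3827) = 747 / 3092.5189 ≈ 0.242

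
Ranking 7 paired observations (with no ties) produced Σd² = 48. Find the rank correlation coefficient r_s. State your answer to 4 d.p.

0.1429

ρ = 1 − 6Σd² / [n(n²−1)] = 1 − 6×48 / (7×48)
  = 1 − 288/336 = 1 − 0.85714 ≈ 0.1429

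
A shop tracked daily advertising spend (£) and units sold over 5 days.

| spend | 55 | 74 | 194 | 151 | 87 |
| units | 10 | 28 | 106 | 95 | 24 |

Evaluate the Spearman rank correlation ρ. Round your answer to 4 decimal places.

0.9000

Rank spend: 1, 2, 5, 4, 3
Rank units: 1, 3, 5, 4, 2
d = rank(spend) − rank(units): 0, -1, 0, 0, 1; Σd² = 2
ρ = 1 − 6Σd² / [n(n²−1)] = 1 − 6×2 / (5×24) = 1 − 12/120 ≈ 0.9000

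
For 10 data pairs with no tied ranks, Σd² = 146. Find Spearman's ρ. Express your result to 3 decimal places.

ρ = 1 − 6Σd² / [n(n²−1)] = 1 − 6×146 / (10×99)
  = 1 − 876/990 = 1 − 0.8848 ≈ 0.115

0.115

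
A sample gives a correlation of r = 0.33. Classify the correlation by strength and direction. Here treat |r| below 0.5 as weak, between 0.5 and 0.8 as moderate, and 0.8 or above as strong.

r = 0.33 > 0 so the relationship is positive.
|r| = 0.33, which falls in the weak range.

weak positive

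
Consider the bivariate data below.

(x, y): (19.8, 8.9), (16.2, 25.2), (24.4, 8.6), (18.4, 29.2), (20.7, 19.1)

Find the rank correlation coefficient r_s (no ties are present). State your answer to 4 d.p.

Rank x: 3, 1, 5, 2, 4
Rank y: 2, 4, 1, 5, 3
d = rank(x) − rank(y): 1, -3, 4, -3, 1; Σd² = 36
ρ = 1 − 6Σd² / [n(n²−1)] = 1 − 6×36 / (5×24) = 1 − 216/120 ≈ -0.8000

-0.8000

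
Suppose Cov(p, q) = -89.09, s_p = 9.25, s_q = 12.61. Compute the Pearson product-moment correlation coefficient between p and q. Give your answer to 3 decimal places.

r = Cov(p,q) / (s_p · s_q) = -89.09 / (9.25 × 12.61)
  = -89.09 / 116.6425 ≈ -0.764

-0.764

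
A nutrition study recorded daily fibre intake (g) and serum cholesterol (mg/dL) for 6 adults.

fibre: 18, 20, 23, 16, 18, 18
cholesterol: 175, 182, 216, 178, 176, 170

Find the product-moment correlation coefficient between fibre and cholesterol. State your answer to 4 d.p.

0.8662

n = 6, Σx = 113, Σy = 1097, Σx² = 2157, Σy² = 201965, Σxy = 20834
nΣxy − ΣxΣy = 125004 − 123961 = 1043
nΣx² − (Σx)² = 12942 − 12769 = 173; nΣy² − (Σy)² = 1211790 − 1203409 = 8381
r = 1043 / √(173 × 8381) = 1043 / 1204.1233 ≈ 0.8662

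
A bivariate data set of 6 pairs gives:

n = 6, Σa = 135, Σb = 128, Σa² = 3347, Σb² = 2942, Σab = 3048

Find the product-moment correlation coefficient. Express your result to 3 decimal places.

0.657

r = (nΣab − ΣaΣb) / √[(nΣa² − (Σa)²)(nΣb² − (Σb)²)]
Numerator: 6×3048 − 135×128 = 1008
Denominator: √[(20082 − 18225)(17652 − 16384)] = √[1857 × 1268] = 1534.4954
r = 1008 / 1534.4954 ≈ 0.657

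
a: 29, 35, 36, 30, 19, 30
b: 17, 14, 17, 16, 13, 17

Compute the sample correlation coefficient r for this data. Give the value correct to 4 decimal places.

0.5225

n = 6, Σa = 179, Σb = 94, Σa² = 5523, Σb² = 1488, Σab = 2832
nΣab − ΣaΣb = 16992 − 16826 = 166
nΣa² − (Σa)² = 33138 − 32041 = 1097; nΣb² − (Σb)² = 8928 − 8836 = 92
r = 166 / √(1097 × 92) = 166 / 317.6854 ≈ 0.5225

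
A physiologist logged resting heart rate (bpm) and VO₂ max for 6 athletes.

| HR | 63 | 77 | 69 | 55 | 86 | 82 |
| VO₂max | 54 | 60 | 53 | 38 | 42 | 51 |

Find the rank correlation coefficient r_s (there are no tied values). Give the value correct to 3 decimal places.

Rank HR: 2, 4, 3, 1, 6, 5
Rank VO₂max: 5, 6, 4, 1, 2, 3
d = rank(HR) − rank(VO₂max): -3, -2, -1, 0, 4, 2; Σd² = 34
ρ = 1 − 6Σd² / [n(n²−1)] = 1 − 6×34 / (6×35) = 1 − 204/210 ≈ 0.029

0.029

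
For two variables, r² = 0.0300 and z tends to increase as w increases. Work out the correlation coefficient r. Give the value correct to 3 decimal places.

0.173

|r| = √0.0300 = 0.173
The association is positive, so r = 0.173.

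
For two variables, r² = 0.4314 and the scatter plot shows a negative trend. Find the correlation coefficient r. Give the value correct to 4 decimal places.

|r| = √0.4314 = 0.6568
The association is negative, so r = −0.6568.

-0.6568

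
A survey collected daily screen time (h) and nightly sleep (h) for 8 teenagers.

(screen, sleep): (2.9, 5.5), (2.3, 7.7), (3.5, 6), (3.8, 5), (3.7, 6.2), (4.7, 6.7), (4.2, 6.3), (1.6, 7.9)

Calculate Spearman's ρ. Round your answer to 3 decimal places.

-0.310

Rank screen: 3, 2, 4, 6, 5, 8, 7, 1
Rank sleep: 2, 7, 3, 1, 4, 6, 5, 8
d = rank(screen) − rank(sleep): 1, -5, 1, 5, 1, 2, 2, -7; Σd² = 110
ρ = 1 − 6Σd² / [n(n²−1)] = 1 − 6×110 / (8×63) = 1 − 660/504 ≈ -0.310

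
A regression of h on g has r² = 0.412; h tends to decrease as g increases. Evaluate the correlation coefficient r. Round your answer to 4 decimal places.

|r| = √0.412 = 0.6419
The association is negative, so r = −0.6419.

-0.6419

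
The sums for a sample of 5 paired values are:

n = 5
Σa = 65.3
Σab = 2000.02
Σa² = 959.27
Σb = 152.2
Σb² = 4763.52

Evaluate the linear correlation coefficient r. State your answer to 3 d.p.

r = (nΣab − ΣaΣb) / √[(nΣa² − (Σa)²)(nΣb² − (Σb)²)]
Numerator: 5×2000.02 − 65.3×152.2 = 61.44
Denominator: √[(4796.35 − 4264.09)(23817.6 − 23164.84)] = √[532.26 × 652.76] = 589.4387
r = 61.44 / 589.4387 ≈ 0.104

0.104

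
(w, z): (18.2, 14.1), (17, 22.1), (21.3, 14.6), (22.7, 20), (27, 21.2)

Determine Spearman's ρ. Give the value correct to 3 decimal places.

0.000

Rank w: 2, 1, 3, 4, 5
Rank z: 1, 5, 2, 3, 4
d = rank(w) − rank(z): 1, -4, 1, 1, 1; Σd² = 20
ρ = 1 − 6Σd² / [n(n²−1)] = 1 − 6×20 / (5×24) = 1 − 120/120 ≈ 0.000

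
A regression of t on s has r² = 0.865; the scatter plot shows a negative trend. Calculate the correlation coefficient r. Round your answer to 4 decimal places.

|r| = √0.865 = 0.9301
The association is negative, so r = −0.9301.

-0.9301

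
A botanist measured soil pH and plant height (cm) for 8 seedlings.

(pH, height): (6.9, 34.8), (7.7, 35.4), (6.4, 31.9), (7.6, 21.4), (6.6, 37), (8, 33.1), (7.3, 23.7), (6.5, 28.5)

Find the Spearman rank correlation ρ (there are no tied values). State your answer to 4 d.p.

0.0238

Rank pH: 4, 7, 1, 6, 3, 8, 5, 2
Rank height: 6, 7, 4, 1, 8, 5, 2, 3
d = rank(pH) − rank(height): -2, 0, -3, 5, -5, 3, 3, -1; Σd² = 82
ρ = 1 − 6Σd² / [n(n²−1)] = 1 − 6×82 / (8×63) = 1 − 492/504 ≈ 0.0238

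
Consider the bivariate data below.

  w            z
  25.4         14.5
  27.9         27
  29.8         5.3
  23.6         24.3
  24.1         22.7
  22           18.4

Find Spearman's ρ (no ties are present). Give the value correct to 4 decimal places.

Rank w: 4, 5, 6, 2, 3, 1
Rank z: 2, 6, 1, 5, 4, 3
d = rank(w) − rank(z): 2, -1, 5, -3, -1, -2; Σd² = 44
ρ = 1 − 6Σd² / [n(n²−1)] = 1 − 6×44 / (6×35) = 1 − 264/210 ≈ -0.2571

-0.2571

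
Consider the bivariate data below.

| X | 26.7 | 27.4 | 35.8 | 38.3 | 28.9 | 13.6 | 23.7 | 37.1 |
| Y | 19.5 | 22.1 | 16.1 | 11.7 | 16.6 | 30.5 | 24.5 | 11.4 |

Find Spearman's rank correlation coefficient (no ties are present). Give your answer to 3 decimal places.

Rank X: 3, 4, 6, 8, 5, 1, 2, 7
Rank Y: 5, 6, 3, 2, 4, 8, 7, 1
d = rank(X) − rank(Y): -2, -2, 3, 6, 1, -7, -5, 6; Σd² = 164
ρ = 1 − 6Σd² / [n(n²−1)] = 1 − 6×164 / (8×63) = 1 − 984/504 ≈ -0.952

-0.952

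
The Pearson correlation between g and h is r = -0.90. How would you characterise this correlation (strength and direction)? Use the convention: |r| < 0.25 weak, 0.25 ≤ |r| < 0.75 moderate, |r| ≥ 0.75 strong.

r = -0.90 < 0 so the relationship is negative.
|r| = 0.90, which falls in the strong range.

strong negative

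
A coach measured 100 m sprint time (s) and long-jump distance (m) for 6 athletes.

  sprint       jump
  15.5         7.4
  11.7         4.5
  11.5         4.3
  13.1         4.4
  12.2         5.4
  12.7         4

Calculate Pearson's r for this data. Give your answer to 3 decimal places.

n = 6, Σx = 76.7, Σy = 30, Σx² = 991.13, Σy² = 158.02, Σxy = 391.12
nΣxy − ΣxΣy = 2346.72 − 2301 = 45.72
nΣx² − (Σx)² = 5946.78 − 5882.89 = 63.89; nΣy² − (Σy)² = 948.12 − 900 = 48.12
r = 45.72 / √(63.89 × 48.12) = 45.72 / 55.4472 ≈ 0.825

0.825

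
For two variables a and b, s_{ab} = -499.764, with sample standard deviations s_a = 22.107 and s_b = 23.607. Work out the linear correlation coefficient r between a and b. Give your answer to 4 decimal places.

-0.9576

r = Cov(a,b) / (s_a · s_b) = -499.764 / (22.107 × 23.607)
  = -499.764 / 521.8799 ≈ -0.9576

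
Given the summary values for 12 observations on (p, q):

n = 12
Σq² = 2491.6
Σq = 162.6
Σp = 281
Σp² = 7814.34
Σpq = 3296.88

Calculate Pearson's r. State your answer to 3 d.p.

-0.856

r = (nΣpq − ΣpΣq) / √[(nΣp² − (Σp)²)(nΣq² − (Σq)²)]
Numerator: 12×3296.88 − 281×162.6 = -6128.04
Denominator: √[(93772.08 − 78961)(29899.2 − 26438.76)] = √[14811.08 × 3460.44] = 7159.1098
r = -6128.04 / 7159.1098 ≈ -0.856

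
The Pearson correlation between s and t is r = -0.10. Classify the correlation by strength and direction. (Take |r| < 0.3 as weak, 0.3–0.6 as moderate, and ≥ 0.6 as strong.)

weak negative

r = -0.10 < 0 so the relationship is negative.
|r| = 0.10, which falls in the weak range.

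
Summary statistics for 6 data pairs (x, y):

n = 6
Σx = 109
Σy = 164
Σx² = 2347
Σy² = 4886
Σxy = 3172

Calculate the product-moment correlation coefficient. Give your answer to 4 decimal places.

r = (nΣxy − ΣxΣy) / √[(nΣx² − (Σx)²)(nΣy² − (Σy)²)]
Numerator: 6×3172 − 109×164 = 1156
Denominator: √[(14082 − 11881)(29316 − 26896)] = √[2201 × 2420] = 2307.9038
r = 1156 / 2307.9038 ≈ 0.5009

0.5009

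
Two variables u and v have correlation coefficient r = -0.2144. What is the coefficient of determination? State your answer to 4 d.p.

0.0460

r² = (-0.2144)² = 0.0460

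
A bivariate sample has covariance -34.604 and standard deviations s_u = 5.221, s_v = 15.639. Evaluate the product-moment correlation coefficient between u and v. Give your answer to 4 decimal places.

r = Cov(u,v) / (s_u · s_v) = -34.604 / (5.221 × 15.639)
  = -34.604 / 81.6512 ≈ -0.4238

-0.4238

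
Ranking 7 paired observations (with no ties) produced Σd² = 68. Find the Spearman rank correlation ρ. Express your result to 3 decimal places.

ρ = 1 − 6Σd² / [n(n²−1)] = 1 − 6×68 / (7×48)
  = 1 − 408/336 = 1 − 1.2143 ≈ -0.214

-0.214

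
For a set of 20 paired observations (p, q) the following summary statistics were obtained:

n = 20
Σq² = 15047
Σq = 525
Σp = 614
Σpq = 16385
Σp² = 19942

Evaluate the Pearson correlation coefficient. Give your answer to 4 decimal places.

r = (nΣpq − ΣpΣq) / √[(nΣp² − (Σp)²)(nΣq² − (Σq)²)]
Numerator: 20×16385 − 614×525 = 5350
Denominator: √[(398840 − 376996)(300940 − 275625)] = √[21844 × 25315] = 23515.5451
r = 5350 / 23515.5451 ≈ 0.2275

0.2275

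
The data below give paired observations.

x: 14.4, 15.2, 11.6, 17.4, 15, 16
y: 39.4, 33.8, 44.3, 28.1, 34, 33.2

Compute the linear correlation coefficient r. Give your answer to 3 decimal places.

n = 6, Σx = 89.6, Σy = 212.8, Σx² = 1356.72, Σy² = 7705.14, Σxy = 3125.14
nΣxy − ΣxΣy = 18750.84 − 19066.88 = -316.04
nΣx² − (Σx)² = 8140.32 − 8028.16 = 112.16; nΣy² − (Σy)² = 46230.84 − 45283.84 = 947
r = -316.04 / √(112.16 × 947) = -316.04 / 325.9072 ≈ -0.970

-0.970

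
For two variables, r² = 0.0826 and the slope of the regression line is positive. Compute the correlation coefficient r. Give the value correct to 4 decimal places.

0.2874

|r| = √0.0826 = 0.2874
The association is positive, so r = 0.2874.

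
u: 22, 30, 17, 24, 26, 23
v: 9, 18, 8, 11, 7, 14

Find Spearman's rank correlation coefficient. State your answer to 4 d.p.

0.3714

Rank u: 2, 6, 1, 4, 5, 3
Rank v: 3, 6, 2, 4, 1, 5
d = rank(u) − rank(v): -1, 0, -1, 0, 4, -2; Σd² = 22
ρ = 1 − 6Σd² / [n(n²−1)] = 1 − 6×22 / (6×35) = 1 − 132/210 ≈ 0.3714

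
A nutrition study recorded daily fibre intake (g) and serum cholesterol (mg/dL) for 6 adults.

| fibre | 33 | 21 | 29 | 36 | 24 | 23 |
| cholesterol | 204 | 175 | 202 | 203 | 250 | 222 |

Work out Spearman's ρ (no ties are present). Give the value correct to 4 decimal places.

Rank fibre: 5, 1, 4, 6, 3, 2
Rank cholesterol: 4, 1, 2, 3, 6, 5
d = rank(fibre) − rank(cholesterol): 1, 0, 2, 3, -3, -3; Σd² = 32
ρ = 1 − 6Σd² / [n(n²−1)] = 1 − 6×32 / (6×35) = 1 − 192/210 ≈ 0.0857

0.0857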